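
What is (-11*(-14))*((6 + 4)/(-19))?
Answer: -1540/19 ≈ -81.053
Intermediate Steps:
(-11*(-14))*((6 + 4)/(-19)) = 154*(10*(-1/19)) = 154*(-10/19) = -1540/19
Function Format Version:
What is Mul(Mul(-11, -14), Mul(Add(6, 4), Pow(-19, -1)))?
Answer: Rational(-1540, 19) ≈ -81.053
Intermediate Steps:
Mul(Mul(-11, -14), Mul(Add(6, 4), Pow(-19, -1))) = Mul(154, Mul(10, Rational(-1, 19))) = Mul(154, Rational(-10, 19)) = Rational(-1540, 19)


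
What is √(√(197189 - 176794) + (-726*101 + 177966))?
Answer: √(104640 + √20395) ≈ 323.70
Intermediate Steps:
√(√(197189 - 176794) + (-726*101 + 177966)) = √(√20395 + (-73326 + 177966)) = √(√20395 + 104640) = √(104640 + √20395)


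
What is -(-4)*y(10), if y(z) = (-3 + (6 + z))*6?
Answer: 312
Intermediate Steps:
y(z) = 18 + 6*z (y(z) = (3 + z)*6 = 18 + 6*z)
-(-4)*y(10) = -(-4)*(18 + 6*10) = -(-4)*(18 + 60) = -(-4)*78 = -4*(-78) = 312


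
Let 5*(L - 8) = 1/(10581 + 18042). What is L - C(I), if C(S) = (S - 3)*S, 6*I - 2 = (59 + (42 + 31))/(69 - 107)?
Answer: 1116393493/154993545 ≈ 7.2028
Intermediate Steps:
I = -14/57 (I = 1/3 + ((59 + (42 + 31))/(69 - 107))/6 = 1/3 + ((59 + 73)/(-38))/6 = 1/3 + (132*(-1/38))/6 = 1/3 + (1/6)*(-66/19) = 1/3 - 11/19 = -14/57 ≈ -0.24561)
L = 1144921/143115 (L = 8 + 1/(5*(10581 + 18042)) = 8 + (1/5)/28623 = 8 + (1/5)*(1/28623) = 8 + 1/143115 = 1144921/143115 ≈ 8.0000)
C(S) = S*(-3 + S) (C(S) = (-3 + S)*S = S*(-3 + S))
L - C(I) = 1144921/143115 - (-14)*(-3 - 14/57)/57 = 1144921/143115 - (-14)*(-185)/(57*57) = 1144921/143115 - 1*2590/3249 = 1144921/143115 - 2590/3249 = 1116393493/154993545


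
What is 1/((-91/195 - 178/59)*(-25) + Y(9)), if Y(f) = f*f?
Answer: 177/29752 ≈ 0.0059492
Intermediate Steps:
Y(f) = f²
1/((-91/195 - 178/59)*(-25) + Y(9)) = 1/((-91/195 - 178/59)*(-25) + 9²) = 1/((-91*1/195 - 178*1/59)*(-25) + 81) = 1/((-7/15 - 178/59)*(-25) + 81) = 1/(-3083/885*(-25) + 81) = 1/(15415/177 + 81) = 1/(29752/177) = 177/29752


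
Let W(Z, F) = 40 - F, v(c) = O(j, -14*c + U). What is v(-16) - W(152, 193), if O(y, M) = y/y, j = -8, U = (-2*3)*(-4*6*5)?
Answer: 154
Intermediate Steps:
U = 720 (U = -(-144)*5 = -6*(-120) = 720)
O(y, M) = 1
v(c) = 1
v(-16) - W(152, 193) = 1 - (40 - 1*193) = 1 - (40 - 193) = 1 - 1*(-153) = 1 + 153 = 154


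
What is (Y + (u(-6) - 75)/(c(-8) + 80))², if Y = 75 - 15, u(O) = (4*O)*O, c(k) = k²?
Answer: 8427409/2304 ≈ 3657.7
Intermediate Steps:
u(O) = 4*O²
Y = 60
(Y + (u(-6) - 75)/(c(-8) + 80))² = (60 + (4*(-6)² - 75)/((-8)² + 80))² = (60 + (4*36 - 75)/(64 + 80))² = (60 + (144 - 75)/144)² = (60 + 69*(1/144))² = (60 + 23/48)² = (2903/48)² = 8427409/2304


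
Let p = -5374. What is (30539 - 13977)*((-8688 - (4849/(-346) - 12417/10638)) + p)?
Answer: -71358478969232/306729 ≈ -2.3264e+8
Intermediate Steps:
(30539 - 13977)*((-8688 - (4849/(-346) - 12417/10638)) + p) = (30539 - 13977)*((-8688 - (4849/(-346) - 12417/10638)) - 5374) = 16562*((-8688 - (4849*(-1/346) - 12417*1/10638)) - 5374) = 16562*((-8688 - (-4849/346 - 4139/3546)) - 5374) = 16562*((-8688 - 1*(-4656662/306729)) - 5374) = 16562*((-8688 + 4656662/306729) - 5374) = 16562*(-2660204890/306729 - 5374) = 16562*(-4308566536/306729) = -71358478969232/306729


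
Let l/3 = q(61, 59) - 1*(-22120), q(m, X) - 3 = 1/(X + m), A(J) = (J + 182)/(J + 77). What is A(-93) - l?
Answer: -5309967/80 ≈ -66375.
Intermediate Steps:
A(J) = (182 + J)/(77 + J)
q(m, X) = 3 + 1/(X + m)
l = 2654761/40 (l = 3*((1 + 3*59 + 3*61)/(59 + 61) - 1*(-22120)) = 3*((1 + 177 + 183)/120 + 22120) = 3*((1/120)*361 + 22120) = 3*(361/120 + 22120) = 3*(2654761/120) = 2654761/40 ≈ 66369.)
A(-93) - l = (182 - 93)/(77 - 93) - 1*2654761/40 = 89/(-16) - 2654761/40 = -1/16*89 - 2654761/40 = -89/16 - 2654761/40 = -5309967/80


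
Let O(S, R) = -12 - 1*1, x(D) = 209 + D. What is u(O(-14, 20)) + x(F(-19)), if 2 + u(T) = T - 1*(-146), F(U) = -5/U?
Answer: 6465/19 ≈ 340.26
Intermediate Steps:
O(S, R) = -13 (O(S, R) = -12 - 1 = -13)
u(T) = 144 + T (u(T) = -2 + (T - 1*(-146)) = -2 + (T + 146) = -2 + (146 + T) = 144 + T)
u(O(-14, 20)) + x(F(-19)) = (144 - 13) + (209 - 5/(-19)) = 131 + (209 - 5*(-1/19)) = 131 + (209 + 5/19) = 131 + 3976/19 = 6465/19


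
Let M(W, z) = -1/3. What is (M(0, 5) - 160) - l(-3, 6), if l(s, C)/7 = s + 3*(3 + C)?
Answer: -985/3 ≈ -328.33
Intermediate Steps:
M(W, z) = -⅓ (M(W, z) = -1*⅓ = -⅓)
l(s, C) = 63 + 7*s + 21*C (l(s, C) = 7*(s + 3*(3 + C)) = 7*(s + (9 + 3*C)) = 7*(9 + s + 3*C) = 63 + 7*s + 21*C)
(M(0, 5) - 160) - l(-3, 6) = (-⅓ - 160) - (63 + 7*(-3) + 21*6) = -481/3 - (63 - 21 + 126) = -481/3 - 1*168 = -481/3 - 168 = -985/3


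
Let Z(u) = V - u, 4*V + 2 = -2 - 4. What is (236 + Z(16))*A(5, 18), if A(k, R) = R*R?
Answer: 70632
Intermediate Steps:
A(k, R) = R²
V = -2 (V = -½ + (-2 - 4)/4 = -½ + (¼)*(-6) = -½ - 3/2 = -2)
Z(u) = -2 - u
(236 + Z(16))*A(5, 18) = (236 + (-2 - 1*16))*18² = (236 + (-2 - 16))*324 = (236 - 18)*324 = 218*324 = 70632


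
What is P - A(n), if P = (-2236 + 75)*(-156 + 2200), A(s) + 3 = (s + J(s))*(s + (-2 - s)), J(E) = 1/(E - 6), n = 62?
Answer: -123674795/28 ≈ -4.4170e+6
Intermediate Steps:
J(E) = 1/(-6 + E)
A(s) = -3 - 2*s - 2/(-6 + s) (A(s) = -3 + (s + 1/(-6 + s))*(s + (-2 - s)) = -3 + (s + 1/(-6 + s))*(-2) = -3 + (-2*s - 2/(-6 + s)) = -3 - 2*s - 2/(-6 + s))
P = -4417084 (P = -2161*2044 = -4417084)
P - A(n) = -4417084 - (16 - 2*62² + 9*62)/(-6 + 62) = -4417084 - (16 - 2*3844 + 558)/56 = -4417084 - (16 - 7688 + 558)/56 = -4417084 - (-7114)/56 = -4417084 - 1*(-3557/28) = -4417084 + 3557/28 = -123674795/28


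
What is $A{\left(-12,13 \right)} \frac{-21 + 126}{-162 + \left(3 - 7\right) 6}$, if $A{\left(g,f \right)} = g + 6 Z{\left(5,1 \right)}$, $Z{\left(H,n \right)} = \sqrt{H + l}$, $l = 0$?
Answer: $\frac{210}{31} - \frac{105 \sqrt{5}}{31} \approx -0.79959$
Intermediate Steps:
$Z{\left(H,n \right)} = \sqrt{H}$ ($Z{\left(H,n \right)} = \sqrt{H + 0} = \sqrt{H}$)
$A{\left(g,f \right)} = g + 6 \sqrt{5}$
$A{\left(-12,13 \right)} \frac{-21 + 126}{-162 + \left(3 - 7\right) 6} = \left(-12 + 6 \sqrt{5}\right) \frac{-21 + 126}{-162 + \left(3 - 7\right) 6} = \left(-12 + 6 \sqrt{5}\right) \frac{105}{-162 - 24} = \left(-12 + 6 \sqrt{5}\right) \frac{105}{-186} = \left(-12 + 6 \sqrt{5}\right) 105 \left(- \frac{1}{186}\right) = \left(-12 + 6 \sqrt{5}\right) \left(- \frac{35}{62}\right) = \frac{210}{31} - \frac{105 \sqrt{5}}{31}$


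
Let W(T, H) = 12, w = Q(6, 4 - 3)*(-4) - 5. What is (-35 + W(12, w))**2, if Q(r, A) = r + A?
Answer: 529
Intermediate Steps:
Q(r, A) = A + r
w = -33 (w = ((4 - 3) + 6)*(-4) - 5 = (1 + 6)*(-4) - 5 = 7*(-4) - 5 = -28 - 5 = -33)
(-35 + W(12, w))**2 = (-35 + 12)**2 = (-23)**2 = 529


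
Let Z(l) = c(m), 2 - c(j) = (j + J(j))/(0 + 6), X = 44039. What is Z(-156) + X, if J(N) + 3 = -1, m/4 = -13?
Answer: 132151/3 ≈ 44050.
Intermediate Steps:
m = -52 (m = 4*(-13) = -52)
J(N) = -4 (J(N) = -3 - 1 = -4)
c(j) = 8/3 - j/6 (c(j) = 2 - (j - 4)/(0 + 6) = 2 - (-4 + j)/6 = 2 - (-2/3 + j/6) = 2 + (2/3 - j/6) = 8/3 - j/6)
Z(l) = 34/3 (Z(l) = 8/3 - 1/6*(-52) = 8/3 + 26/3 = 34/3)
Z(-156) + X = 34/3 + 44039 = 132151/3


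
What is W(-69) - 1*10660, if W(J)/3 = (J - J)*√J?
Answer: -10660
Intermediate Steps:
W(J) = 0 (W(J) = 3*((J - J)*√J) = 3*(0*√J) = 3*0 = 0)
W(-69) - 1*10660 = 0 - 1*10660 = 0 - 10660 = -10660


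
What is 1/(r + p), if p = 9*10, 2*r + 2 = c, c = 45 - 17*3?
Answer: 1/86 ≈ 0.011628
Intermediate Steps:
c = -6 (c = 45 - 51 = -6)
r = -4 (r = -1 + (½)*(-6) = -1 - 3 = -4)
p = 90
1/(r + p) = 1/(-4 + 90) = 1/86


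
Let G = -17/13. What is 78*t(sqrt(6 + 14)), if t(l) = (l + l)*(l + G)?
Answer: 3120 - 408*sqrt(5) ≈ 2207.7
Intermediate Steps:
G = -17/13 (G = -17*1/13 = -17/13 ≈ -1.3077)
t(l) = 2*l*(-17/13 + l) (t(l) = (l + l)*(l - 17/13) = (2*l)*(-17/13 + l) = 2*l*(-17/13 + l))
78*t(sqrt(6 + 14)) = 78*(2*sqrt(6 + 14)*(-17 + 13*sqrt(6 + 14))/13) = 78*(2*sqrt(20)*(-17 + 13*sqrt(20))/13) = 78*(2*(2*sqrt(5))*(-17 + 13*(2*sqrt(5)))/13) = 78*(2*(2*sqrt(5))*(-17 + 26*sqrt(5))/13) = 78*(4*sqrt(5)*(-17 + 26*sqrt(5))/13) = 24*sqrt(5)*(-17 + 26*sqrt(5))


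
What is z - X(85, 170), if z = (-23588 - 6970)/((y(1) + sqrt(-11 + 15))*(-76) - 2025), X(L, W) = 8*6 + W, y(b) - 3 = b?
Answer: -170100/827 ≈ -205.68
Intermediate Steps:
y(b) = 3 + b
X(L, W) = 48 + W
z = 10186/827 (z = (-23588 - 6970)/(((3 + 1) + sqrt(-11 + 15))*(-76) - 2025) = -30558/((4 + sqrt(4))*(-76) - 2025) = -30558/((4 + 2)*(-76) - 2025) = -30558/(6*(-76) - 2025) = -30558/(-456 - 2025) = -30558/(-2481) = -30558*(-1/2481) = 10186/827 ≈ 12.317)
z - X(85, 170) = 10186/827 - (48 + 170) = 10186/827 - 1*218 = 10186/827 - 218 = -170100/827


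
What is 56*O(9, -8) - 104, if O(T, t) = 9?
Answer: 400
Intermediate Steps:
56*O(9, -8) - 104 = 56*9 - 104 = 504 - 104 = 400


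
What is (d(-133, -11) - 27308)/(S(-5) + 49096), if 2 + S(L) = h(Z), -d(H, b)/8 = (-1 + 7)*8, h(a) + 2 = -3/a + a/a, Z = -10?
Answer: -276920/490933 ≈ -0.56407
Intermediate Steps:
h(a) = -1 - 3/a (h(a) = -2 + (-3/a + a/a) = -2 + (-3/a + 1) = -2 + (1 - 3/a) = -1 - 3/a)
d(H, b) = -384 (d(H, b) = -8*(-1 + 7)*8 = -48*8 = -8*48 = -384)
S(L) = -27/10 (S(L) = -2 + (-3 - 1*(-10))/(-10) = -2 - (-3 + 10)/10 = -2 - 1/10*7 = -2 - 7/10 = -27/10)
(d(-133, -11) - 27308)/(S(-5) + 49096) = (-384 - 27308)/(-27/10 + 49096) = -27692/490933/10 = -27692*10/490933 = -276920/490933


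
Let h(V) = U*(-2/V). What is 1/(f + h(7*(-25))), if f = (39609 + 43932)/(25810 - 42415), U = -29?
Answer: -193725/1038851 ≈ -0.18648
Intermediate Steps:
f = -27847/5535 (f = 83541/(-16605) = 83541*(-1/16605) = -27847/5535 ≈ -5.0311)
h(V) = 58/V (h(V) = -(-58)/V = 58/V)
1/(f + h(7*(-25))) = 1/(-27847/5535 + 58/((7*(-25)))) = 1/(-27847/5535 + 58/(-175)) = 1/(-27847/5535 + 58*(-1/175)) = 1/(-27847/5535 - 58/175) = 1/(-1038851/193725) = -193725/1038851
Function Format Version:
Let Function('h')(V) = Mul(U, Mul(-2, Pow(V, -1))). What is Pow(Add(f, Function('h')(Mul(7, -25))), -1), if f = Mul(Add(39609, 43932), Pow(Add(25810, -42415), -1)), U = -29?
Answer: Rational(-193725, 1038851) ≈ -0.18648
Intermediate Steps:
f = Rational(-27847, 5535) (f = Mul(83541, Pow(-16605, -1)) = Mul(83541, Rational(-1, 16605)) = Rational(-27847, 5535) ≈ -5.0311)
Function('h')(V) = Mul(58, Pow(V, -1)) (Function('h')(V) = Mul(-29, Mul(-2, Pow(V, -1))) = Mul(58, Pow(V, -1)))
Pow(Add(f, Function('h')(Mul(7, -25))), -1) = Pow(Add(Rational(-27847, 5535), Mul(58, Pow(Mul(7, -25), -1))), -1) = Pow(Add(Rational(-27847, 5535), Mul(58, Pow(-175, -1))), -1) = Pow(Add(Rational(-27847, 5535), Mul(58, Rational(-1, 175))), -1) = Pow(Add(Rational(-27847, 5535), Rational(-58, 175)), -1) = Pow(Rational(-1038851, 193725), -1) = Rational(-193725, 1038851)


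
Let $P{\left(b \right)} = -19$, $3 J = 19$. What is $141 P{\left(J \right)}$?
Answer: $-2679$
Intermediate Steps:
$J = \frac{19}{3}$ ($J = \frac{1}{3} \cdot 19 = \frac{19}{3} \approx 6.3333$)
$141 P{\left(J \right)} = 141 \left(-19\right) = -2679$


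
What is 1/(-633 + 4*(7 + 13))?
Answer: -1/553 ≈ -0.0018083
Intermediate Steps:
1/(-633 + 4*(7 + 13)) = 1/(-633 + 4*20) = 1/(-633 + 80) = 1/(-553) = -1/553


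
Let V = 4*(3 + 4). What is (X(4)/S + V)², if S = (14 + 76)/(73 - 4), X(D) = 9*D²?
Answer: 478864/25 ≈ 19155.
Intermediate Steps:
V = 28 (V = 4*7 = 28)
S = 30/23 (S = 90/69 = 90*(1/69) = 30/23 ≈ 1.3043)
(X(4)/S + V)² = ((9*4²)/(30/23) + 28)² = ((9*16)*(23/30) + 28)² = (144*(23/30) + 28)² = (552/5 + 28)² = (692/5)² = 478864/25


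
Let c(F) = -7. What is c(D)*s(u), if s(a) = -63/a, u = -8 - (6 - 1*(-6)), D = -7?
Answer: -441/20 ≈ -22.050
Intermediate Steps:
u = -20 (u = -8 - (6 + 6) = -8 - 1*12 = -8 - 12 = -20)
c(D)*s(u) = -(-441)/(-20) = -(-441)*(-1)/20 = -7*63/20 = -441/20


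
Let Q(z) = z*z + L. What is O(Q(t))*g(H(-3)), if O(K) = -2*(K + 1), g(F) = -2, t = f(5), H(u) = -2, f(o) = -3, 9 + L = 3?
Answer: 16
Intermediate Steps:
L = -6 (L = -9 + 3 = -6)
t = -3
Q(z) = -6 + z**2 (Q(z) = z*z - 6 = z**2 - 6 = -6 + z**2)
O(K) = -2 - 2*K (O(K) = -2*(1 + K) = -2 - 2*K)
O(Q(t))*g(H(-3)) = (-2 - 2*(-6 + (-3)**2))*(-2) = (-2 - 2*(-6 + 9))*(-2) = (-2 - 2*3)*(-2) = (-2 - 6)*(-2) = -8*(-2) = 16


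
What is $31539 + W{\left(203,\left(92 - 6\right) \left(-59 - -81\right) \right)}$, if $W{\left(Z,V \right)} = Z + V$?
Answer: $33634$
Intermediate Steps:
$W{\left(Z,V \right)} = V + Z$
$31539 + W{\left(203,\left(92 - 6\right) \left(-59 - -81\right) \right)} = 31539 + \left(\left(92 - 6\right) \left(-59 - -81\right) + 203\right) = 31539 + \left(86 \left(-59 + 81\right) + 203\right) = 31539 + \left(86 \cdot 22 + 203\right) = 31539 + \left(1892 + 203\right) = 31539 + 2095 = 33634$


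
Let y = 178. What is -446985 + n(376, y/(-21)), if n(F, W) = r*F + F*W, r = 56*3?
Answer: -8127085/21 ≈ -3.8700e+5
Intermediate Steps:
r = 168
n(F, W) = 168*F + F*W
-446985 + n(376, y/(-21)) = -446985 + 376*(168 + 178/(-21)) = -446985 + 376*(168 + 178*(-1/21)) = -446985 + 376*(168 - 178/21) = -446985 + 376*(3350/21) = -446985 + 1259600/21 = -8127085/21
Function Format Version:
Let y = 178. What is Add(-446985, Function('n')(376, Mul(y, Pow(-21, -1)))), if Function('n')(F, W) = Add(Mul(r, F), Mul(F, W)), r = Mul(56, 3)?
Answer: Rational(-8127085, 21) ≈ -3.8700e+5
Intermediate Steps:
r = 168
Function('n')(F, W) = Add(Mul(168, F), Mul(F, W))
Add(-446985, Function('n')(376, Mul(y, Pow(-21, -1)))) = Add(-446985, Mul(376, Add(168, Mul(178, Pow(-21, -1))))) = Add(-446985, Mul(376, Add(168, Mul(178, Rational(-1, 21))))) = Add(-446985, Mul(376, Add(168, Rational(-178, 21)))) = Add(-446985, Mul(376, Rational(3350, 21))) = Add(-446985, Rational(1259600, 21)) = Rational(-8127085, 21)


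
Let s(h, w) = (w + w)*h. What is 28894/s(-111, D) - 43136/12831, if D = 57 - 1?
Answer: -21595373/3797976 ≈ -5.6860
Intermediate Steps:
D = 56
s(h, w) = 2*h*w (s(h, w) = (2*w)*h = 2*h*w)
28894/s(-111, D) - 43136/12831 = 28894/((2*(-111)*56)) - 43136/12831 = 28894/(-12432) - 43136*1/12831 = 28894*(-1/12432) - 43136/12831 = -14447/6216 - 43136/12831 = -21595373/3797976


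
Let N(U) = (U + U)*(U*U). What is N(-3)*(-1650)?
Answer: 89100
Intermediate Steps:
N(U) = 2*U³ (N(U) = (2*U)*U² = 2*U³)
N(-3)*(-1650) = (2*(-3)³)*(-1650) = (2*(-27))*(-1650) = -54*(-1650) = 89100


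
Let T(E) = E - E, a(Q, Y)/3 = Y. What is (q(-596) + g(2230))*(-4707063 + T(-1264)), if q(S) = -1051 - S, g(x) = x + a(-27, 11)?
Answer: -8510369904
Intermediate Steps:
a(Q, Y) = 3*Y
T(E) = 0
g(x) = 33 + x (g(x) = x + 3*11 = x + 33 = 33 + x)
(q(-596) + g(2230))*(-4707063 + T(-1264)) = ((-1051 - 1*(-596)) + (33 + 2230))*(-4707063 + 0) = ((-1051 + 596) + 2263)*(-4707063) = (-455 + 2263)*(-4707063) = 1808*(-4707063) = -8510369904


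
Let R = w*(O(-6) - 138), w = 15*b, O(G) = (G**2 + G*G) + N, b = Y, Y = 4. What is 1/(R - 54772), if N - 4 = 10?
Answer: -1/57892 ≈ -1.7274e-5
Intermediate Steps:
N = 14 (N = 4 + 10 = 14)
b = 4
O(G) = 14 + 2*G**2 (O(G) = (G**2 + G*G) + 14 = (G**2 + G**2) + 14 = 2*G**2 + 14 = 14 + 2*G**2)
w = 60 (w = 15*4 = 60)
R = -3120 (R = 60*((14 + 2*(-6)**2) - 138) = 60*((14 + 2*36) - 138) = 60*((14 + 72) - 138) = 60*(86 - 138) = 60*(-52) = -3120)
1/(R - 54772) = 1/(-3120 - 54772) = 1/(-57892) = -1/57892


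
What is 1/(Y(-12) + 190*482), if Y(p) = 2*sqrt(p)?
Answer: 22895/2096724112 - I*sqrt(3)/2096724112 ≈ 1.0919e-5 - 8.2607e-10*I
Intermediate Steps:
1/(Y(-12) + 190*482) = 1/(2*sqrt(-12) + 190*482) = 1/(2*(2*I*sqrt(3)) + 91580) = 1/(4*I*sqrt(3) + 91580) = 1/(91580 + 4*I*sqrt(3))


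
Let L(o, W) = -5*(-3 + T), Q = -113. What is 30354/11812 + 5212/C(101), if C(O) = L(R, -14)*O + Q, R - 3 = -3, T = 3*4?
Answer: 19956197/13755074 ≈ 1.4508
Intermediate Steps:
T = 12
R = 0 (R = 3 - 3 = 0)
L(o, W) = -45 (L(o, W) = -5*(-3 + 12) = -5*9 = -45)
C(O) = -113 - 45*O (C(O) = -45*O - 113 = -113 - 45*O)
30354/11812 + 5212/C(101) = 30354/11812 + 5212/(-113 - 45*101) = 30354*(1/11812) + 5212/(-113 - 4545) = 15177/5906 + 5212/(-4658) = 15177/5906 + 5212*(-1/4658) = 15177/5906 - 2606/2329 = 19956197/13755074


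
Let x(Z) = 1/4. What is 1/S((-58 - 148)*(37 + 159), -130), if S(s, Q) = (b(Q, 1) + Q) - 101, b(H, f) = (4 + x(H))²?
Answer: -16/3407 ≈ -0.0046962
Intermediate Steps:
x(Z) = ¼
b(H, f) = 289/16 (b(H, f) = (4 + ¼)² = (17/4)² = 289/16)
S(s, Q) = -1327/16 + Q (S(s, Q) = (289/16 + Q) - 101 = -1327/16 + Q)
1/S((-58 - 148)*(37 + 159), -130) = 1/(-1327/16 - 130) = 1/(-3407/16) = -16/3407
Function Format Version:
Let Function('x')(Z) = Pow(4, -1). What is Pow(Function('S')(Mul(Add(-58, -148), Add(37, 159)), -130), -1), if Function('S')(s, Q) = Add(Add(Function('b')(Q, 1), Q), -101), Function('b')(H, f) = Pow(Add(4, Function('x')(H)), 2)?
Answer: Rational(-16, 3407) ≈ -0.0046962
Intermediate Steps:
Function('x')(Z) = Rational(1, 4)
Function('b')(H, f) = Rational(289, 16) (Function('b')(H, f) = Pow(Add(4, Rational(1, 4)), 2) = Pow(Rational(17, 4), 2) = Rational(289, 16))
Function('S')(s, Q) = Add(Rational(-1327, 16), Q) (Function('S')(s, Q) = Add(Add(Rational(289, 16), Q), -101) = Add(Rational(-1327, 16), Q))
Pow(Function('S')(Mul(Add(-58, -148), Add(37, 159)), -130), -1) = Pow(Add(Rational(-1327, 16), -130), -1) = Pow(Rational(-3407, 16), -1) = Rational(-16, 3407)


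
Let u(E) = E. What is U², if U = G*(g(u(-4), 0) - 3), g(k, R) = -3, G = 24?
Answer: 20736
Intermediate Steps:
U = -144 (U = 24*(-3 - 3) = 24*(-6) = -144)
U² = (-144)² = 20736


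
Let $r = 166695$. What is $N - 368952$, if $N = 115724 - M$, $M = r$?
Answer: $-419923$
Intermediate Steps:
$M = 166695$
$N = -50971$ ($N = 115724 - 166695 = -50971$)
$N - 368952 = -50971 - 368952 = -419923$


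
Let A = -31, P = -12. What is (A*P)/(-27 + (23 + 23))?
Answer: 372/19 ≈ 19.579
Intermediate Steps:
(A*P)/(-27 + (23 + 23)) = (-31*(-12))/(-27 + (23 + 23)) = 372/(-27 + 46) = 372/19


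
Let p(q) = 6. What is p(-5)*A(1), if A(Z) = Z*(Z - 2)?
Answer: -6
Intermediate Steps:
A(Z) = Z*(-2 + Z)
p(-5)*A(1) = 6*(1*(-2 + 1)) = 6*(1*(-1)) = 6*(-1) = -6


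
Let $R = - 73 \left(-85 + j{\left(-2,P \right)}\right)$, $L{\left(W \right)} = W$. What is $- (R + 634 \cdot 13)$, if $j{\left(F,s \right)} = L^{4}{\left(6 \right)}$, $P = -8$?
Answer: $80161$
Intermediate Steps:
$j{\left(F,s \right)} = 1296$ ($j{\left(F,s \right)} = 6^{4} = 1296$)
$R = -88403$ ($R = - 73 \left(-85 + 1296\right) = \left(-73\right) 1211 = -88403$)
$- (R + 634 \cdot 13) = - (-88403 + 634 \cdot 13) = - (-88403 + 8242) = \left(-1\right) \left(-80161\right) = 80161$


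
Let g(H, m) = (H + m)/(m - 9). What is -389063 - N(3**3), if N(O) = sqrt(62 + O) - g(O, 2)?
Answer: -2723470/7 - sqrt(89) ≈ -3.8908e+5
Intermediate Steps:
g(H, m) = (H + m)/(-9 + m)
N(O) = 2/7 + sqrt(62 + O) + O/7 (N(O) = sqrt(62 + O) - (O + 2)/(-9 + 2) = sqrt(62 + O) - (2 + O)/(-7) = sqrt(62 + O) - (-1)*(2 + O)/7 = sqrt(62 + O) - (-2/7 - O/7) = sqrt(62 + O) + (2/7 + O/7) = 2/7 + sqrt(62 + O) + O/7)
-389063 - N(3**3) = -389063 - (2/7 + sqrt(62 + 3**3) + (1/7)*3**3) = -389063 - (2/7 + sqrt(62 + 27) + (1/7)*27) = -389063 - (2/7 + sqrt(89) + 27/7) = -389063 - (29/7 + sqrt(89)) = -389063 + (-29/7 - sqrt(89)) = -2723470/7 - sqrt(89)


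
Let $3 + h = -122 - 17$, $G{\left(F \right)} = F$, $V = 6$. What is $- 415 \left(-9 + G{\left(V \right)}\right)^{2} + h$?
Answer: $-3877$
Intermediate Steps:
$h = -142$ ($h = -3 - 139 = -142$)
$- 415 \left(-9 + G{\left(V \right)}\right)^{2} + h = - 415 \left(-9 + 6\right)^{2} - 142 = - 415 \left(-3\right)^{2} - 142 = \left(-415\right) 9 - 142 = -3735 - 142 = -3877$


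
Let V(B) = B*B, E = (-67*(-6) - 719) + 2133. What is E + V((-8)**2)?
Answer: 5912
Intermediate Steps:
E = 1816 (E = (402 - 719) + 2133 = -317 + 2133 = 1816)
V(B) = B**2
E + V((-8)**2) = 1816 + ((-8)**2)**2 = 1816 + 64**2 = 1816 + 4096 = 5912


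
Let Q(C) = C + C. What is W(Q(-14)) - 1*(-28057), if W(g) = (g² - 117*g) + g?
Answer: 32089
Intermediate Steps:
Q(C) = 2*C
W(g) = g² - 116*g
W(Q(-14)) - 1*(-28057) = (2*(-14))*(-116 + 2*(-14)) - 1*(-28057) = -28*(-116 - 28) + 28057 = -28*(-144) + 28057 = 4032 + 28057 = 32089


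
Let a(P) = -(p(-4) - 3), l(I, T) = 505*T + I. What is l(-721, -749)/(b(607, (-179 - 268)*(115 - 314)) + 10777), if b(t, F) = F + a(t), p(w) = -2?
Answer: -126322/33245 ≈ -3.7997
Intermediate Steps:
l(I, T) = I + 505*T
a(P) = 5 (a(P) = -(-2 - 3) = -1*(-5) = 5)
b(t, F) = 5 + F (b(t, F) = F + 5 = 5 + F)
l(-721, -749)/(b(607, (-179 - 268)*(115 - 314)) + 10777) = (-721 + 505*(-749))/((5 + (-179 - 268)*(115 - 314)) + 10777) = (-721 - 378245)/((5 - 447*(-199)) + 10777) = -378966/((5 + 88953) + 10777) = -378966/(88958 + 10777) = -378966/99735 = -378966*1/99735 = -126322/33245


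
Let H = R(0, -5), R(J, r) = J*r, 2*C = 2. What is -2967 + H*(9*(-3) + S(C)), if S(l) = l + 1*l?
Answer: -2967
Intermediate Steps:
C = 1 (C = (1/2)*2 = 1)
H = 0 (H = 0*(-5) = 0)
S(l) = 2*l (S(l) = l + l = 2*l)
-2967 + H*(9*(-3) + S(C)) = -2967 + 0*(9*(-3) + 2*1) = -2967 + 0*(-27 + 2) = -2967 + 0*(-25) = -2967 + 0 = -2967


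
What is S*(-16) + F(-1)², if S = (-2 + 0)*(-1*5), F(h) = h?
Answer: -159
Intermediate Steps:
S = 10 (S = -2*(-5) = 10)
S*(-16) + F(-1)² = 10*(-16) + (-1)² = -160 + 1 = -159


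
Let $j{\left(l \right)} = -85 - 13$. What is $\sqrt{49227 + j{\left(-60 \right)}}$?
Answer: $\sqrt{49129} \approx 221.65$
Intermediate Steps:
$j{\left(l \right)} = -98$ ($j{\left(l \right)} = -85 - 13 = -98$)
$\sqrt{49227 + j{\left(-60 \right)}} = \sqrt{49227 - 98} = \sqrt{49129}$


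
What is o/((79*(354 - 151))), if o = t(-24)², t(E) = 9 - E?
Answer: 1089/16037 ≈ 0.067905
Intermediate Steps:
o = 1089 (o = (9 - 1*(-24))² = (9 + 24)² = 33² = 1089)
o/((79*(354 - 151))) = 1089/((79*(354 - 151))) = 1089/((79*203)) = 1089/16037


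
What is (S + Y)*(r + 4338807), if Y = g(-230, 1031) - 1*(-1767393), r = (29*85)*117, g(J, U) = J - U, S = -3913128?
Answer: -9934605655152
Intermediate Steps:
r = 288405 (r = 2465*117 = 288405)
Y = 1766132 (Y = (-230 - 1*1031) - 1*(-1767393) = (-230 - 1031) + 1767393 = -1261 + 1767393 = 1766132)
(S + Y)*(r + 4338807) = (-3913128 + 1766132)*(288405 + 4338807) = -2146996*4627212 = -9934605655152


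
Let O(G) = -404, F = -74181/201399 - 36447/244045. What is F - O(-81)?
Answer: 6610441788774/16383472985 ≈ 403.48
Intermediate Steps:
F = -8481297166/16383472985 (F = -74181*1/201399 - 36447*1/244045 = -24727/67133 - 36447/244045 = -8481297166/16383472985 ≈ -0.51767)
F - O(-81) = -8481297166/16383472985 - 1*(-404) = -8481297166/16383472985 + 404 = 6610441788774/16383472985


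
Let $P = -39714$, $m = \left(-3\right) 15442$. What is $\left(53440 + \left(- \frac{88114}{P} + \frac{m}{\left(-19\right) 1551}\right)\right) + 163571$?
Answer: $\frac{42329887499126}{195055311} \approx 2.1701 \cdot 10^{5}$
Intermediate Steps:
$m = -46326$
$\left(53440 + \left(- \frac{88114}{P} + \frac{m}{\left(-19\right) 1551}\right)\right) + 163571 = \left(53440 - \left(- \frac{44057}{19857} - \frac{15442}{9823}\right)\right) + 163571 = \left(53440 - \left(- \frac{44057}{19857} + \frac{46326}{-29469}\right)\right) + 163571 = \left(53440 + \left(\frac{44057}{19857} - - \frac{15442}{9823}\right)\right) + 163571 = \left(53440 + \left(\frac{44057}{19857} + \frac{15442}{9823}\right)\right) + 163571 = \left(53440 + \frac{739403705}{195055311}\right) + 163571 = \frac{10424495223545}{195055311} + 163571 = \frac{42329887499126}{195055311}$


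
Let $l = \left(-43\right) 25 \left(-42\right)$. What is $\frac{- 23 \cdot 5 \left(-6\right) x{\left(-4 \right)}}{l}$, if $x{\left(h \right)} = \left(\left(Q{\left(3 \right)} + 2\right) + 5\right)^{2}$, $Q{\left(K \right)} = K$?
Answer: $\frac{460}{301} \approx 1.5282$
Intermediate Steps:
$x{\left(h \right)} = 100$ ($x{\left(h \right)} = \left(\left(3 + 2\right) + 5\right)^{2} = \left(5 + 5\right)^{2} = 10^{2} = 100$)
$l = 45150$ ($l = \left(-1075\right) \left(-42\right) = 45150$)
$\frac{- 23 \cdot 5 \left(-6\right) x{\left(-4 \right)}}{l} = \frac{- 23 \cdot 5 \left(-6\right) 100}{45150} = \left(-23\right) \left(-30\right) 100 \cdot \frac{1}{45150} = 690 \cdot 100 \cdot \frac{1}{45150} = 69000 \cdot \frac{1}{45150} = \frac{460}{301}$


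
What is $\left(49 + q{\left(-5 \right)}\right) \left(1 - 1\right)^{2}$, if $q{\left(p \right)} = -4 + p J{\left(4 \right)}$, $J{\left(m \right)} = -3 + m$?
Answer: $0$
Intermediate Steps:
$q{\left(p \right)} = -4 + p$ ($q{\left(p \right)} = -4 + p \left(-3 + 4\right) = -4 + p 1 = -4 + p$)
$\left(49 + q{\left(-5 \right)}\right) \left(1 - 1\right)^{2} = \left(49 - 9\right) \left(1 - 1\right)^{2} = \left(49 - 9\right) 0^{2} = 40 \cdot 0 = 0$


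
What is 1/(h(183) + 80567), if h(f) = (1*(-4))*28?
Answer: 1/80455 ≈ 1.2429e-5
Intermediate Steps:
h(f) = -112 (h(f) = -4*28 = -112)
1/(h(183) + 80567) = 1/(-112 + 80567) = 1/80455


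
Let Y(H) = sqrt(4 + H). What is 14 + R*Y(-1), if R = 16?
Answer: 14 + 16*sqrt(3) ≈ 41.713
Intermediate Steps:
14 + R*Y(-1) = 14 + 16*sqrt(4 - 1) = 14 + 16*sqrt(3)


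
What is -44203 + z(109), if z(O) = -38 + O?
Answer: -44132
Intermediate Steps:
-44203 + z(109) = -44203 + (-38 + 109) = -44203 + 71 = -44132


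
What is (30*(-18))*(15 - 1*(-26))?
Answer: -22140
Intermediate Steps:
(30*(-18))*(15 - 1*(-26)) = -540*(15 + 26) = -540*41 = -22140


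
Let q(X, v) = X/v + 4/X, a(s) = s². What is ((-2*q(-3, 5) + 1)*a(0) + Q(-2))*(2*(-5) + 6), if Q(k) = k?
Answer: 8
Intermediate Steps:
q(X, v) = 4/X + X/v
((-2*q(-3, 5) + 1)*a(0) + Q(-2))*(2*(-5) + 6) = ((-2*(4/(-3) - 3/5) + 1)*0² - 2)*(2*(-5) + 6) = ((-2*(4*(-⅓) - 3*⅕) + 1)*0 - 2)*(-10 + 6) = ((-2*(-4/3 - ⅗) + 1)*0 - 2)*(-4) = ((-2*(-29/15) + 1)*0 - 2)*(-4) = ((58/15 + 1)*0 - 2)*(-4) = ((73/15)*0 - 2)*(-4) = (0 - 2)*(-4) = -2*(-4) = 8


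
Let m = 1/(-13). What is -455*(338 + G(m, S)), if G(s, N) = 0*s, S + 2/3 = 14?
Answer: -153790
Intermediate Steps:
S = 40/3 (S = -⅔ + 14 = 40/3 ≈ 13.333)
m = -1/13 ≈ -0.076923
G(s, N) = 0
-455*(338 + G(m, S)) = -455*(338 + 0) = -455*338 = -153790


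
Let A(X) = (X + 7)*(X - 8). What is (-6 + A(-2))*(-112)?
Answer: 6272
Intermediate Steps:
A(X) = (-8 + X)*(7 + X) (A(X) = (7 + X)*(-8 + X) = (-8 + X)*(7 + X))
(-6 + A(-2))*(-112) = (-6 + (-56 + (-2)² - 1*(-2)))*(-112) = (-6 + (-56 + 4 + 2))*(-112) = (-6 - 50)*(-112) = -56*(-112) = 6272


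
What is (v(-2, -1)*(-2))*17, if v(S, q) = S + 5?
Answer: -102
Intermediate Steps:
v(S, q) = 5 + S
(v(-2, -1)*(-2))*17 = ((5 - 2)*(-2))*17 = (3*(-2))*17 = -6*17 = -102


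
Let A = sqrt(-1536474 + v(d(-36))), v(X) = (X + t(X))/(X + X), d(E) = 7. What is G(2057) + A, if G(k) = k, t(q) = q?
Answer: 2057 + I*sqrt(1536473) ≈ 2057.0 + 1239.5*I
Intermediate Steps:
v(X) = 1 (v(X) = (X + X)/(X + X) = (2*X)/((2*X)) = (2*X)*(1/(2*X)) = 1)
A = I*sqrt(1536473) (A = sqrt(-1536474 + 1) = sqrt(-1536473) = I*sqrt(1536473) ≈ 1239.5*I)
G(2057) + A = 2057 + I*sqrt(1536473)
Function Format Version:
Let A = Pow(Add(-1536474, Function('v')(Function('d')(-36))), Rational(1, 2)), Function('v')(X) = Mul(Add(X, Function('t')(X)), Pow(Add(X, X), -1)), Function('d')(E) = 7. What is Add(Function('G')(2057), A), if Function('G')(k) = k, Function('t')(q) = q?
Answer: Add(2057, Mul(I, Pow(1536473, Rational(1, 2)))) ≈ Add(2057.0, Mul(1239.5, I))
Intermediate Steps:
Function('v')(X) = 1 (Function('v')(X) = Mul(Add(X, X), Pow(Add(X, X), -1)) = Mul(Mul(2, X), Pow(Mul(2, X), -1)) = Mul(Mul(2, X), Mul(Rational(1, 2), Pow(X, -1))) = 1)
A = Mul(I, Pow(1536473, Rational(1, 2))) (A = Pow(Add(-1536474, 1), Rational(1, 2)) = Pow(-1536473, Rational(1, 2)) = Mul(I, Pow(1536473, Rational(1, 2))) ≈ Mul(1239.5, I))
Add(Function('G')(2057), A) = Add(2057, Mul(I, Pow(1536473, Rational(1, 2))))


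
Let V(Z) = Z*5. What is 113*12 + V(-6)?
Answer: 1326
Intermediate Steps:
V(Z) = 5*Z
113*12 + V(-6) = 113*12 + 5*(-6) = 1356 - 30 = 1326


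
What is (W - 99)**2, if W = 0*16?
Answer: 9801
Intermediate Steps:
W = 0
(W - 99)**2 = (0 - 99)**2 = (-99)**2 = 9801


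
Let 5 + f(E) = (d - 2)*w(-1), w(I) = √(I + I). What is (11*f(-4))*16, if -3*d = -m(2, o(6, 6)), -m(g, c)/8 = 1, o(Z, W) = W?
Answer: -880 - 2464*I*√2/3 ≈ -880.0 - 1161.5*I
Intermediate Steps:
w(I) = √2*√I (w(I) = √(2*I) = √2*√I)
m(g, c) = -8 (m(g, c) = -8*1 = -8)
d = -8/3 (d = -(-1)*(-8)/3 = -⅓*8 = -8/3 ≈ -2.6667)
f(E) = -5 - 14*I*√2/3 (f(E) = -5 + (-8/3 - 2)*(√2*√(-1)) = -5 - 14*√2*I/3 = -5 - 14*I*√2/3)
(11*f(-4))*16 = (11*(-5 - 14*I*√2/3))*16 = (-55 - 154*I*√2/3)*16 = -880 - 2464*I*√2/3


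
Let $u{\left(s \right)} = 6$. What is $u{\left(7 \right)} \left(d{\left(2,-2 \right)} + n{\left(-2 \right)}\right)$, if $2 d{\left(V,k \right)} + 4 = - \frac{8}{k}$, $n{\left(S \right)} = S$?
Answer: $-12$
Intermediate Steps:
$d{\left(V,k \right)} = -2 - \frac{4}{k}$ ($d{\left(V,k \right)} = -2 + \frac{\left(-8\right) \frac{1}{k}}{2} = -2 - \frac{4}{k}$)
$u{\left(7 \right)} \left(d{\left(2,-2 \right)} + n{\left(-2 \right)}\right) = 6 \left(\left(-2 - \frac{4}{-2}\right) - 2\right) = 6 \left(\left(-2 - -2\right) - 2\right) = 6 \left(\left(-2 + 2\right) - 2\right) = 6 \left(0 - 2\right) = 6 \left(-2\right) = -12$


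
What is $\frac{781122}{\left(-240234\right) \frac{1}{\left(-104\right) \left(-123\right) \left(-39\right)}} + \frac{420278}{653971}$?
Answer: $\frac{42474604078905218}{26184344869} \approx 1.6221 \cdot 10^{6}$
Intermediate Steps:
$\frac{781122}{\left(-240234\right) \frac{1}{\left(-104\right) \left(-123\right) \left(-39\right)}} + \frac{420278}{653971} = \frac{781122}{\left(-240234\right) \frac{1}{12792 \left(-39\right)}} + 420278 \cdot \frac{1}{653971} = \frac{781122}{\left(-240234\right) \frac{1}{-498888}} + \frac{420278}{653971} = \frac{781122}{\left(-240234\right) \left(- \frac{1}{498888}\right)} + \frac{420278}{653971} = \frac{781122}{\frac{40039}{83148}} + \frac{420278}{653971} = 781122 \cdot \frac{83148}{40039} + \frac{420278}{653971} = \frac{64948732056}{40039} + \frac{420278}{653971} = \frac{42474604078905218}{26184344869}$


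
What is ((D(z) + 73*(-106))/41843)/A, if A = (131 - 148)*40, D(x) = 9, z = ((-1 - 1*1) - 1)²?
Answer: 7729/28453240 ≈ 0.00027164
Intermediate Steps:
z = 9 (z = ((-1 - 1) - 1)² = (-2 - 1)² = (-3)² = 9)
A = -680 (A = -17*40 = -680)
((D(z) + 73*(-106))/41843)/A = ((9 + 73*(-106))/41843)/(-680) = ((9 - 7738)*(1/41843))*(-1/680) = -7729*1/41843*(-1/680) = -7729/41843*(-1/680) = 7729/28453240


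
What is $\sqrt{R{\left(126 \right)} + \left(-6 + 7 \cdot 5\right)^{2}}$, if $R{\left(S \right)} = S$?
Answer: $\sqrt{967} \approx 31.097$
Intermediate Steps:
$\sqrt{R{\left(126 \right)} + \left(-6 + 7 \cdot 5\right)^{2}} = \sqrt{126 + \left(-6 + 7 \cdot 5\right)^{2}} = \sqrt{126 + \left(-6 + 35\right)^{2}} = \sqrt{126 + 29^{2}} = \sqrt{126 + 841} = \sqrt{967}$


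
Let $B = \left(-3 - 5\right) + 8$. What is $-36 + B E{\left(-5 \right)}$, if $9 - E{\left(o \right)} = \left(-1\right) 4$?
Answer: $-36$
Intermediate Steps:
$E{\left(o \right)} = 13$ ($E{\left(o \right)} = 9 - \left(-1\right) 4 = 9 - -4 = 9 + 4 = 13$)
$B = 0$ ($B = -8 + 8 = 0$)
$-36 + B E{\left(-5 \right)} = -36 + 0 \cdot 13 = -36 + 0 = -36$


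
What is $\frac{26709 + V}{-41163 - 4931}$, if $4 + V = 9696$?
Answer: $- \frac{36401}{46094} \approx -0.78971$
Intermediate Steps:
$V = 9692$ ($V = -4 + 9696 = 9692$)
$\frac{26709 + V}{-41163 - 4931} = \frac{26709 + 9692}{-41163 - 4931} = \frac{36401}{-46094} = 36401 \left(- \frac{1}{46094}\right) = - \frac{36401}{46094}$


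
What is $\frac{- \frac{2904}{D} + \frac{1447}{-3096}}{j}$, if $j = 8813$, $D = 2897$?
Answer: $- \frac{1883249}{11292112008} \approx -0.00016678$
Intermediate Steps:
$\frac{- \frac{2904}{D} + \frac{1447}{-3096}}{j} = \frac{- \frac{2904}{2897} + \frac{1447}{-3096}}{8813} = \left(\left(-2904\right) \frac{1}{2897} + 1447 \left(- \frac{1}{3096}\right)\right) \frac{1}{8813} = \left(- \frac{2904}{2897} - \frac{1447}{3096}\right) \frac{1}{8813} = \left(- \frac{13182743}{8969112}\right) \frac{1}{8813} = - \frac{1883249}{11292112008}$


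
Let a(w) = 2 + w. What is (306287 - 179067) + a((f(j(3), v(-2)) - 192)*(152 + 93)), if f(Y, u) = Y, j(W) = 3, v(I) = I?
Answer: 80917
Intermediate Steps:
(306287 - 179067) + a((f(j(3), v(-2)) - 192)*(152 + 93)) = (306287 - 179067) + (2 + (3 - 192)*(152 + 93)) = 127220 + (2 - 189*245) = 127220 + (2 - 46305) = 127220 - 46303 = 80917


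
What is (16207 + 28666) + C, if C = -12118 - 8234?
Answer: 24521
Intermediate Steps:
C = -20352
(16207 + 28666) + C = (16207 + 28666) - 20352 = 44873 - 20352 = 24521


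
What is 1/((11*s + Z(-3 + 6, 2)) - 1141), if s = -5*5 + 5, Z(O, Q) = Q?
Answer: -1/1359 ≈ -0.00073584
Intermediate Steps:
s = -20 (s = -25 + 5 = -20)
1/((11*s + Z(-3 + 6, 2)) - 1141) = 1/((11*(-20) + 2) - 1141) = 1/((-220 + 2) - 1141) = 1/(-218 - 1141) = 1/(-1359) = -1/1359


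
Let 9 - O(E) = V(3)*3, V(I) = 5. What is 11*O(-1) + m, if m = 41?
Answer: -25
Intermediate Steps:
O(E) = -6 (O(E) = 9 - 5*3 = 9 - 1*15 = 9 - 15 = -6)
11*O(-1) + m = 11*(-6) + 41 = -66 + 41 = -25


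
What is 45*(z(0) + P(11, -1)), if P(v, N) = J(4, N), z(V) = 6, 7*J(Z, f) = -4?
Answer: 1710/7 ≈ 244.29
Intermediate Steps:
J(Z, f) = -4/7 (J(Z, f) = (1/7)*(-4) = -4/7)
P(v, N) = -4/7
45*(z(0) + P(11, -1)) = 45*(6 - 4/7) = 45*(38/7) = 1710/7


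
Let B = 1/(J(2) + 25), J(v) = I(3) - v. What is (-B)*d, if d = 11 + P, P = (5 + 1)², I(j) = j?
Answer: -47/26 ≈ -1.8077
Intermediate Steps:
J(v) = 3 - v
P = 36 (P = 6² = 36)
d = 47 (d = 11 + 36 = 47)
B = 1/26 (B = 1/((3 - 1*2) + 25) = 1/((3 - 2) + 25) = 1/(1 + 25) = 1/26 ≈ 0.038462)
(-B)*d = -1*1/26*47 = -1/26*47 = -47/26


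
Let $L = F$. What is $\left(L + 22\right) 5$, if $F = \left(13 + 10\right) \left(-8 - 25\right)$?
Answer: $-3685$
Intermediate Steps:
$F = -759$ ($F = 23 \left(-33\right) = -759$)
$L = -759$
$\left(L + 22\right) 5 = \left(-759 + 22\right) 5 = \left(-737\right) 5 = -3685$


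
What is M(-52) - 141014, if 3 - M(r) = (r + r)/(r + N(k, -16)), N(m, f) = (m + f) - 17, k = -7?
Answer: -3243279/23 ≈ -1.4101e+5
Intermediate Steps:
N(m, f) = -17 + f + m (N(m, f) = (f + m) - 17 = -17 + f + m)
M(r) = 3 - 2*r/(-40 + r) (M(r) = 3 - (r + r)/(r + (-17 - 16 - 7)) = 3 - 2*r/(r - 40) = 3 - 2*r/(-40 + r))
M(-52) - 141014 = (-120 - 52)/(-40 - 52) - 141014 = -172/(-92) - 141014 = -1/92*(-172) - 141014 = 43/23 - 141014 = -3243279/23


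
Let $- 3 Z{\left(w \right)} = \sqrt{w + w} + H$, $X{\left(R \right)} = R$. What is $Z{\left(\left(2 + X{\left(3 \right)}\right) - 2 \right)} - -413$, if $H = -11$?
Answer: $\frac{1250}{3} - \frac{\sqrt{6}}{3} \approx 415.85$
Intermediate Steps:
$Z{\left(w \right)} = \frac{11}{3} - \frac{\sqrt{2} \sqrt{w}}{3}$ ($Z{\left(w \right)} = - \frac{\sqrt{w + w} - 11}{3} = - \frac{\sqrt{2 w} - 11}{3} = - \frac{\sqrt{2} \sqrt{w} - 11}{3} = - \frac{-11 + \sqrt{2} \sqrt{w}}{3} = \frac{11}{3} - \frac{\sqrt{2} \sqrt{w}}{3}$)
$Z{\left(\left(2 + X{\left(3 \right)}\right) - 2 \right)} - -413 = \left(\frac{11}{3} - \frac{\sqrt{2} \sqrt{\left(2 + 3\right) - 2}}{3}\right) - -413 = \left(\frac{11}{3} - \frac{\sqrt{2} \sqrt{5 - 2}}{3}\right) + 413 = \left(\frac{11}{3} - \frac{\sqrt{2} \sqrt{3}}{3}\right) + 413 = \left(\frac{11}{3} - \frac{\sqrt{6}}{3}\right) + 413 = \frac{1250}{3} - \frac{\sqrt{6}}{3}$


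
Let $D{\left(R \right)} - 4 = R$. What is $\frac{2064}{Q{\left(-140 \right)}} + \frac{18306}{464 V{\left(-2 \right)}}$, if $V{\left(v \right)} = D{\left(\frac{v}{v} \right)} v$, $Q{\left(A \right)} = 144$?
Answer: $\frac{72301}{6960} \approx 10.388$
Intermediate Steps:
$D{\left(R \right)} = 4 + R$
$V{\left(v \right)} = 5 v$ ($V{\left(v \right)} = \left(4 + \frac{v}{v}\right) v = \left(4 + 1\right) v = 5 v$)
$\frac{2064}{Q{\left(-140 \right)}} + \frac{18306}{464 V{\left(-2 \right)}} = \frac{2064}{144} + \frac{18306}{464 \cdot 5 \left(-2\right)} = 2064 \cdot \frac{1}{144} + \frac{18306}{464 \left(-10\right)} = \frac{43}{3} + \frac{18306}{-4640} = \frac{43}{3} + 18306 \left(- \frac{1}{4640}\right) = \frac{43}{3} - \frac{9153}{2320} = \frac{72301}{6960}$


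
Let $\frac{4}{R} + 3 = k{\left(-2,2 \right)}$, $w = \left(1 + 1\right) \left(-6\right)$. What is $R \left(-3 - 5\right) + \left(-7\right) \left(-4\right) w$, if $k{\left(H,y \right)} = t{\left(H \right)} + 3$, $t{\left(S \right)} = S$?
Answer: $-320$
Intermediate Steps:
$w = -12$ ($w = 2 \left(-6\right) = -12$)
$k{\left(H,y \right)} = 3 + H$ ($k{\left(H,y \right)} = H + 3 = 3 + H$)
$R = -2$ ($R = \frac{4}{-3 + \left(3 - 2\right)} = \frac{4}{-3 + 1} = \frac{4}{-2} = 4 \left(- \frac{1}{2}\right) = -2$)
$R \left(-3 - 5\right) + \left(-7\right) \left(-4\right) w = - 2 \left(-3 - 5\right) + \left(-7\right) \left(-4\right) \left(-12\right) = \left(-2\right) \left(-8\right) + 28 \left(-12\right) = 16 - 336 = -320$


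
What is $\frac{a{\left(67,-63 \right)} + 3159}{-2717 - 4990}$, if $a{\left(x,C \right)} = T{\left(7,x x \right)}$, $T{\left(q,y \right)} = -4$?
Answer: $- \frac{3155}{7707} \approx -0.40937$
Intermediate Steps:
$a{\left(x,C \right)} = -4$
$\frac{a{\left(67,-63 \right)} + 3159}{-2717 - 4990} = \frac{-4 + 3159}{-2717 - 4990} = \frac{3155}{-7707} = 3155 \left(- \frac{1}{7707}\right) = - \frac{3155}{7707}$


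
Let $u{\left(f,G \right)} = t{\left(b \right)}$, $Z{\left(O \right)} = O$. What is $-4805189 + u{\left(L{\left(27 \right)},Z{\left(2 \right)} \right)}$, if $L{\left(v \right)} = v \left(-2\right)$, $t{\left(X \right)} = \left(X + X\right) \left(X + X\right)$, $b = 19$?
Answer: $-4803745$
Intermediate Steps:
$t{\left(X \right)} = 4 X^{2}$ ($t{\left(X \right)} = 2 X 2 X = 4 X^{2}$)
$L{\left(v \right)} = - 2 v$
$u{\left(f,G \right)} = 1444$ ($u{\left(f,G \right)} = 4 \cdot 19^{2} = 4 \cdot 361 = 1444$)
$-4805189 + u{\left(L{\left(27 \right)},Z{\left(2 \right)} \right)} = -4805189 + 1444 = -4803745$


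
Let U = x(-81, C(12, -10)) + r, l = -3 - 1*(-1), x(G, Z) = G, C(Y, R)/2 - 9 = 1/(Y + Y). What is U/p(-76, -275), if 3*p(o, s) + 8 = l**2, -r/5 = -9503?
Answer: -71151/2 ≈ -35576.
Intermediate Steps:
C(Y, R) = 18 + 1/Y (C(Y, R) = 18 + 2/(Y + Y) = 18 + 2/((2*Y)) = 18 + 2*(1/(2*Y)) = 18 + 1/Y)
r = 47515 (r = -5*(-9503) = 47515)
l = -2 (l = -3 + 1 = -2)
U = 47434 (U = -81 + 47515 = 47434)
p(o, s) = -4/3 (p(o, s) = -8/3 + (1/3)*(-2)**2 = -8/3 + (1/3)*4 = -8/3 + 4/3 = -4/3)
U/p(-76, -275) = 47434/(-4/3) = 47434*(-3/4) = -71151/2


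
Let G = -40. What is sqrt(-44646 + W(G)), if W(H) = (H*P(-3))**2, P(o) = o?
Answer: 71*I*sqrt(6) ≈ 173.91*I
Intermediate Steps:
W(H) = 9*H**2 (W(H) = (H*(-3))**2 = (-3*H)**2 = 9*H**2)
sqrt(-44646 + W(G)) = sqrt(-44646 + 9*(-40)**2) = sqrt(-44646 + 9*1600) = sqrt(-44646 + 14400) = sqrt(-30246) = 71*I*sqrt(6)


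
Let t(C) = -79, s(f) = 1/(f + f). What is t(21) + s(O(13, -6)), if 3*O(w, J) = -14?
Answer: -2215/28 ≈ -79.107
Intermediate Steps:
O(w, J) = -14/3 (O(w, J) = (⅓)*(-14) = -14/3)
s(f) = 1/(2*f)
t(21) + s(O(13, -6)) = -79 + 1/(2*(-14/3)) = -79 + (½)*(-3/14) = -79 - 3/28 = -2215/28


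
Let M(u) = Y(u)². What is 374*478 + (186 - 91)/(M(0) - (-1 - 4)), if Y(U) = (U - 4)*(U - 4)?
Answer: 46659587/261 ≈ 1.7877e+5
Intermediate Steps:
Y(U) = (-4 + U)² (Y(U) = (-4 + U)*(-4 + U) = (-4 + U)²)
M(u) = (-4 + u)⁴ (M(u) = ((-4 + u)²)² = (-4 + u)⁴)
374*478 + (186 - 91)/(M(0) - (-1 - 4)) = 374*478 + (186 - 91)/((-4 + 0)⁴ - (-1 - 4)) = 178772 + 95/((-4)⁴ - 1*(-5)) = 178772 + 95/(256 + 5) = 178772 + 95/261 = 46659587/261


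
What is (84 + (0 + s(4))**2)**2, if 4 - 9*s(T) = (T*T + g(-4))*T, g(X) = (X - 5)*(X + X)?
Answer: 201980944/81 ≈ 2.4936e+6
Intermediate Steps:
g(X) = 2*X*(-5 + X) (g(X) = (-5 + X)*(2*X) = 2*X*(-5 + X))
s(T) = 4/9 - T*(72 + T**2)/9 (s(T) = 4/9 - (T*T + 2*(-4)*(-5 - 4))*T/9 = 4/9 - (T**2 + 2*(-4)*(-9))*T/9 = 4/9 - (T**2 + 72)*T/9 = 4/9 - (72 + T**2)*T/9 = 4/9 - T*(72 + T**2)/9)
(84 + (0 + s(4))**2)**2 = (84 + (0 + (4/9 - 8*4 - 1/9*4**3))**2)**2 = (84 + (0 + (4/9 - 32 - 1/9*64))**2)**2 = (84 + (0 + (4/9 - 32 - 64/9))**2)**2 = (84 + (0 - 116/3)**2)**2 = (84 + (-116/3)**2)**2 = (84 + 13456/9)**2 = (14212/9)**2 = 201980944/81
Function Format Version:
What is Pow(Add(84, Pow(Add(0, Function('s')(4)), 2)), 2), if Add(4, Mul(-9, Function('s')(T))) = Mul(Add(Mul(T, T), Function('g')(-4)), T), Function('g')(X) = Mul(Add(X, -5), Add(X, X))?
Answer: Rational(201980944, 81) ≈ 2.4936e+6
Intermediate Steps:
Function('g')(X) = Mul(2, X, Add(-5, X)) (Function('g')(X) = Mul(Add(-5, X), Mul(2, X)) = Mul(2, X, Add(-5, X)))
Function('s')(T) = Add(Rational(4, 9), Mul(Rational(-1, 9), T, Add(72, Pow(T, 2)))) (Function('s')(T) = Add(Rational(4, 9), Mul(Rational(-1, 9), Mul(Add(Mul(T, T), Mul(2, -4, Add(-5, -4))), T))) = Add(Rational(4, 9), Mul(Rational(-1, 9), Mul(Add(Pow(T, 2), Mul(2, -4, -9)), T))) = Add(Rational(4, 9), Mul(Rational(-1, 9), Mul(Add(Pow(T, 2), 72), T))) = Add(Rational(4, 9), Mul(Rational(-1, 9), Mul(Add(72, Pow(T, 2)), T))) = Add(Rational(4, 9), Mul(Rational(-1, 9), Mul(T, Add(72, Pow(T, 2))))) = Add(Rational(4, 9), Mul(Rational(-1, 9), T, Add(72, Pow(T, 2)))))
Pow(Add(84, Pow(Add(0, Function('s')(4)), 2)), 2) = Pow(Add(84, Pow(Add(0, Add(Rational(4, 9), Mul(-8, 4), Mul(Rational(-1, 9), Pow(4, 3)))), 2)), 2) = Pow(Add(84, Pow(Add(0, Add(Rational(4, 9), -32, Mul(Rational(-1, 9), 64))), 2)), 2) = Pow(Add(84, Pow(Add(0, Add(Rational(4, 9), -32, Rational(-64, 9))), 2)), 2) = Pow(Add(84, Pow(Add(0, Rational(-116, 3)), 2)), 2) = Pow(Add(84, Pow(Rational(-116, 3), 2)), 2) = Pow(Add(84, Rational(13456, 9)), 2) = Pow(Rational(14212, 9), 2) = Rational(201980944, 81)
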